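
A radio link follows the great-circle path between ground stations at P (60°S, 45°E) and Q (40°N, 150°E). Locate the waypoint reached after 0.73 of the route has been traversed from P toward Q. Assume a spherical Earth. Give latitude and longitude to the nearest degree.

≈ (11°N, 128°E)

Convert each endpoint to a unit vector on the sphere (x = cos φ cos λ, y = cos φ sin λ, z = sin φ).
The central angle between the endpoints is δ = arccos(p₁·p₂) ≈ 2.286 rad (131.0°).
Interpolate at f = 0.73 with slerp weights a = sin((1−f)δ)/sin δ ≈ 0.767, b = sin(fδ)/sin δ ≈ 1.318.
p = a·p₁ + b·p₂ ≈ (-0.603, 0.776, 0.183); φ = arcsin(p_z) ≈ 10.57°, λ = atan2(p_y, p_x) ≈ 127.87°.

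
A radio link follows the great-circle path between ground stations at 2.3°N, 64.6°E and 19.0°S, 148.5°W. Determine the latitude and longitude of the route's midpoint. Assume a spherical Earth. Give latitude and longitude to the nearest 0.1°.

Convert each endpoint to a unit vector on the sphere (x = cos φ cos λ, y = cos φ sin λ, z = sin φ).
The central angle between the endpoints is δ = arccos(p₁·p₂) ≈ 2.506 rad (143.6°).
Interpolate at f = 1/2 with slerp weights a = sin((1−f)δ)/sin δ ≈ 1.599, b = sin(fδ)/sin δ ≈ 1.599.
p = a·p₁ + b·p₂ ≈ (-0.604, 0.653, -0.456); φ = arcsin(p_z) ≈ -27.16°, λ = atan2(p_y, p_x) ≈ 132.74°.

≈ 27.2°S, 132.7°E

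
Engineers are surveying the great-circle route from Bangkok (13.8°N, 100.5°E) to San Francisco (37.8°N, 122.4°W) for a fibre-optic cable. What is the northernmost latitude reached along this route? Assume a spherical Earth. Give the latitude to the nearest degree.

≈ 55°N

The great circle lies in the plane with unit normal n̂ = (p₁ × p₂)/|p₁ × p₂|.
Here n̂_z ≈ +0.574; the vertex latitude is φ_max = arccos|n̂_z| ≈ 54.9°.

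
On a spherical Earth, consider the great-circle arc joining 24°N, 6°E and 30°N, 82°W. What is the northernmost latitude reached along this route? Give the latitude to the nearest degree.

≈ 36°N

The great circle lies in the plane with unit normal n̂ = (p₁ × p₂)/|p₁ × p₂|.
Here n̂_z ≈ -0.813; the vertex latitude is φ_max = arccos|n̂_z| ≈ 35.6°.
Check via Clairaut: cos φ_max = |cos φ₁| · sin C = cos(24.0°)·sin(62.8°) ≈ 0.813, again giving ≈ 35.6°.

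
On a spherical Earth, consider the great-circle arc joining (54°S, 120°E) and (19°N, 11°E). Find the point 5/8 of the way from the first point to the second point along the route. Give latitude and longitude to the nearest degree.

From cos δ = sin φ₁ sin φ₂ + cos φ₁ cos φ₂ cos Δλ, the central angle is δ ≈ 2.031 rad (116.4°).
Interpolate at f = 5/8 with slerp weights a = sin((1−f)δ)/sin δ ≈ 0.770, b = sin(fδ)/sin δ ≈ 1.066.
p = a·p₁ + b·p₂ ≈ (0.763, 0.584, -0.276); φ = arcsin(p_z) ≈ -16.03°, λ = atan2(p_y, p_x) ≈ 37.45°.

≈ (16°S, 37°E)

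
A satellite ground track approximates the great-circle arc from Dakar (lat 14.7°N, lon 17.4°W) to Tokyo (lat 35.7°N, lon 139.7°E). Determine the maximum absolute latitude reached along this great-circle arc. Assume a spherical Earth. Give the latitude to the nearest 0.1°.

≈ 68.1°N

The great circle lies in the plane with unit normal n̂ = (p₁ × p₂)/|p₁ × p₂|.
Here n̂_z ≈ +0.374; the vertex latitude is φ_max = arccos|n̂_z| ≈ 68.1°.
Check via Clairaut: cos φ_max = |cos φ₁| · sin C = cos(14.7°)·sin(22.7°) ≈ 0.374, again giving ≈ 68.1°.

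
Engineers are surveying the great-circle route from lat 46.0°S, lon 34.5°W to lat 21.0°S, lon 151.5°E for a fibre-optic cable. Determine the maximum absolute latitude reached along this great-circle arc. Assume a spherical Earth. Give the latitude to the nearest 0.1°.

≈ 85.8°S

The great circle lies in the plane with unit normal n̂ = (p₁ × p₂)/|p₁ × p₂|.
Here n̂_z ≈ -0.074; the vertex latitude is φ_max = arccos|n̂_z| ≈ 85.8°.
Check via Clairaut: cos φ_max = |cos φ₁| · sin C = cos(46.0°)·sin(173.9°) ≈ 0.074, again giving ≈ 85.8°.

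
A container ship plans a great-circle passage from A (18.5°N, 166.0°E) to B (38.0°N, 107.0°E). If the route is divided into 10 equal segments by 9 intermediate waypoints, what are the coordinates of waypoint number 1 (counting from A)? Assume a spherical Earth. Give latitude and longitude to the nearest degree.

Convert each endpoint to a unit vector on the sphere (x = cos φ cos λ, y = cos φ sin λ, z = sin φ).
The central angle between the endpoints is δ = arccos(p₁·p₂) ≈ 0.952 rad (54.5°).
Interpolate at f = 1/10 with slerp weights a = sin((1−f)δ)/sin δ ≈ 0.928, b = sin(fδ)/sin δ ≈ 0.117.
p = a·p₁ + b·p₂ ≈ (-0.881, 0.301, 0.366); φ = arcsin(p_z) ≈ 21.48°, λ = atan2(p_y, p_x) ≈ 161.14°.

≈ (21°N, 161°E)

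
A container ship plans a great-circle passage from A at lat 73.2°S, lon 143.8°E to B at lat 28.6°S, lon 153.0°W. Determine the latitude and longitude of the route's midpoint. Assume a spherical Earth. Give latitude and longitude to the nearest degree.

The haversine formula gives a central angle δ ≈ 0.961 rad (55.1°) between the endpoints.
Interpolate at f = 1/2 with slerp weights a = sin((1−f)δ)/sin δ ≈ 0.564, b = sin(fδ)/sin δ ≈ 0.564.
p = a·p₁ + b·p₂ ≈ (-0.573, -0.128, -0.810); φ = arcsin(p_z) ≈ -54.07°, λ = atan2(p_y, p_x) ≈ -167.35°.

≈ lat 54°S, lon 167°W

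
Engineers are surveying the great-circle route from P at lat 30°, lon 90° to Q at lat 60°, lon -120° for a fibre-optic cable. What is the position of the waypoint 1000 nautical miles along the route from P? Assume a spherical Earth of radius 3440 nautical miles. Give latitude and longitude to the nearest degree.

From cos δ = sin φ₁ sin φ₂ + cos φ₁ cos φ₂ cos Δλ, the central angle is δ ≈ 1.513 rad (86.7°). The total great-circle distance is δ·R ≈ 1.513 × 3440 ≈ 5204 nmi, so the target fraction is f = 1000/5204 ≈ 0.192.
Interpolate at f ≈ 0.192 with slerp weights a = sin((1−f)δ)/sin δ ≈ 0.941, b = sin(fδ)/sin δ ≈ 0.287.
p = a·p₁ + b·p₂ ≈ (-0.072, 0.691, 0.719); φ = arcsin(p_z) ≈ 46.00°, λ = atan2(p_y, p_x) ≈ 95.93°.

≈ lat 46°, lon 96°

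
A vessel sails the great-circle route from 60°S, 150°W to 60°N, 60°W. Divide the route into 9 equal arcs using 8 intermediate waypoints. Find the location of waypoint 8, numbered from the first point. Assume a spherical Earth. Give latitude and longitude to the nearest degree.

≈ 48°N, 78°W

Write both endpoints as unit vectors p₁, p₂ with components (cos φ cos λ, cos φ sin λ, sin φ).
The central angle between the endpoints is δ = arccos(p₁·p₂) ≈ 2.419 rad (138.6°).
Interpolate at f = 8/9 with slerp weights a = sin((1−f)δ)/sin δ ≈ 0.401, b = sin(fδ)/sin δ ≈ 1.265.
p = a·p₁ + b·p₂ ≈ (0.142, -0.648, 0.748); φ = arcsin(p_z) ≈ 48.42°, λ = atan2(p_y, p_x) ≈ -77.60°.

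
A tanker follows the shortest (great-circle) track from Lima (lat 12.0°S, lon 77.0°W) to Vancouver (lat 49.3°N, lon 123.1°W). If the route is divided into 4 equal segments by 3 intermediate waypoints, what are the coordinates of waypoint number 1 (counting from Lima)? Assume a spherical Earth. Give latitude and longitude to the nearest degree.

Convert each endpoint to a unit vector on the sphere (x = cos φ cos λ, y = cos φ sin λ, z = sin φ).
The central angle between the endpoints is δ = arccos(p₁·p₂) ≈ 1.282 rad (73.5°).
Interpolate at f = 1/4 with slerp weights a = sin((1−f)δ)/sin δ ≈ 0.856, b = sin(fδ)/sin δ ≈ 0.329.
p = a·p₁ + b·p₂ ≈ (0.071, -0.995, 0.071); φ = arcsin(p_z) ≈ 4.09°, λ = atan2(p_y, p_x) ≈ -85.91°.

≈ lat 4°N, lon 86°W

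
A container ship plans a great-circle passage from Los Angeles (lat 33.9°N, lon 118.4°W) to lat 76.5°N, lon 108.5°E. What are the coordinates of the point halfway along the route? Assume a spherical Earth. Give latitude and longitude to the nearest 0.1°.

≈ lat 65.7°N, lon 132.7°W

From cos δ = sin φ₁ sin φ₂ + cos φ₁ cos φ₂ cos Δλ, the central angle is δ ≈ 1.148 rad (65.8°).
Interpolate at f = 1/2 with slerp weights a = sin((1−f)δ)/sin δ ≈ 0.596, b = sin(fδ)/sin δ ≈ 0.596.
p = a·p₁ + b·p₂ ≈ (-0.279, -0.303, 0.911); φ = arcsin(p_z) ≈ 65.67°, λ = atan2(p_y, p_x) ≈ -132.66°.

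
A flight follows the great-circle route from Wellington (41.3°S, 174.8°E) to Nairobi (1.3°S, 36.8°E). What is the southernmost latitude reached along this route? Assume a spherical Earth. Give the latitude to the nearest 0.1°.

≈ 53.2°S

The great circle lies in the plane with unit normal n̂ = (p₁ × p₂)/|p₁ × p₂|.
Here n̂_z ≈ -0.599; the vertex latitude is φ_max = arccos|n̂_z| ≈ 53.2°.
Check via Clairaut: cos φ_max = |cos φ₁| · sin C = cos(41.3°)·sin(127.2°) ≈ 0.599, again giving ≈ 53.2°.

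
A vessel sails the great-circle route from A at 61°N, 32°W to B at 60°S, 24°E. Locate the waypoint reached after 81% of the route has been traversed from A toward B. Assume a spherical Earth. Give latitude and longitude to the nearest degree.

The haversine formula gives a central angle δ ≈ 2.242 rad (128.5°) between the endpoints.
Interpolate at f = 0.81 with slerp weights a = sin((1−f)δ)/sin δ ≈ 0.528, b = sin(fδ)/sin δ ≈ 1.239.
p = a·p₁ + b·p₂ ≈ (0.783, 0.116, -0.611); φ = arcsin(p_z) ≈ -37.69°, λ = atan2(p_y, p_x) ≈ 8.46°.

≈ 38°S, 8°E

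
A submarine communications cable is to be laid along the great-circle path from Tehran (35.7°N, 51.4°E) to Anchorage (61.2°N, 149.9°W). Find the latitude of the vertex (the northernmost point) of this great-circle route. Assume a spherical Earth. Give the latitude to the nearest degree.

The great circle lies in the plane with unit normal n̂ = (p₁ × p₂)/|p₁ × p₂|.
Here n̂_z ≈ +0.144; the vertex latitude is φ_max = arccos|n̂_z| ≈ 81.7°.
Check via Clairaut: cos φ_max = |cos φ₁| · sin C = cos(35.7°)·sin(10.2°) ≈ 0.144, again giving ≈ 81.7°.

≈ 82°N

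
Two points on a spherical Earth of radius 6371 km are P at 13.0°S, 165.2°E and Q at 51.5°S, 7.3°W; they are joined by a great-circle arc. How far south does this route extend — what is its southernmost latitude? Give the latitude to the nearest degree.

The great circle lies in the plane with unit normal n̂ = (p₁ × p₂)/|p₁ × p₂|.
Here n̂_z ≈ -0.087; the vertex latitude is φ_max = arccos|n̂_z| ≈ 85.0°.
Check via Clairaut: cos φ_max = |cos φ₁| · sin C = cos(13.0°)·sin(174.8°) ≈ 0.087, again giving ≈ 85.0°.

≈ 85°S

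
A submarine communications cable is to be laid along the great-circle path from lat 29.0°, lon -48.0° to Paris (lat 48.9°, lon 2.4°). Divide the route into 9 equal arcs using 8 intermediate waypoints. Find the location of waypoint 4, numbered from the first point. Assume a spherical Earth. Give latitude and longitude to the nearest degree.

≈ lat 41°, lon -29°

Write both endpoints as unit vectors p₁, p₂ with components (cos φ cos λ, cos φ sin λ, sin φ).
The central angle between the endpoints is δ = arccos(p₁·p₂) ≈ 0.750 rad (43.0°).
Interpolate at f = 4/9 with slerp weights a = sin((1−f)δ)/sin δ ≈ 0.594, b = sin(fδ)/sin δ ≈ 0.480.
p = a·p₁ + b·p₂ ≈ (0.663, -0.373, 0.650); φ = arcsin(p_z) ≈ 40.51°, λ = atan2(p_y, p_x) ≈ -29.35°.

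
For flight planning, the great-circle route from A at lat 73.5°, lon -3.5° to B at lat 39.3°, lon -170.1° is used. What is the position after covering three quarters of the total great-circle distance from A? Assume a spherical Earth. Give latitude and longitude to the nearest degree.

From cos δ = sin φ₁ sin φ₂ + cos φ₁ cos φ₂ cos Δλ, the central angle is δ ≈ 1.166 rad (66.8°).
Interpolate at f = 3/4 with slerp weights a = sin((1−f)δ)/sin δ ≈ 0.313, b = sin(fδ)/sin δ ≈ 0.835.
p = a·p₁ + b·p₂ ≈ (-0.548, -0.116, 0.829); φ = arcsin(p_z) ≈ 55.95°, λ = atan2(p_y, p_x) ≈ -167.99°.

≈ lat 56°, lon -168°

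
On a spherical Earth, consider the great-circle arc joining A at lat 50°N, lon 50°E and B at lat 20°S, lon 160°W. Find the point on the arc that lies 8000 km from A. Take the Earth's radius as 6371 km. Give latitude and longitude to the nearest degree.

The haversine formula gives a central angle δ ≈ 2.474 rad (141.7°) between the endpoints. The total great-circle distance is δ·R ≈ 2.474 × 6371 ≈ 15760 km, so the target fraction is f = 8000/15760 ≈ 0.508.
Interpolate at f ≈ 0.508 with slerp weights a = sin((1−f)δ)/sin δ ≈ 1.515, b = sin(fδ)/sin δ ≈ 1.535.
p = a·p₁ + b·p₂ ≈ (-0.729, 0.253, 0.636); φ = arcsin(p_z) ≈ 39.47°, λ = atan2(p_y, p_x) ≈ 160.89°.

≈ lat 39°N, lon 161°E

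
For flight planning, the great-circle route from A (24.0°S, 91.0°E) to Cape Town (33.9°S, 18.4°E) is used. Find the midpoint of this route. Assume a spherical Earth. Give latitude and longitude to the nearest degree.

≈ (34°S, 57°E)

Write both endpoints as unit vectors p₁, p₂ with components (cos φ cos λ, cos φ sin λ, sin φ).
The central angle between the endpoints is δ = arccos(p₁·p₂) ≈ 1.100 rad (63.0°).
Interpolate at f = 1/2 with slerp weights a = sin((1−f)δ)/sin δ ≈ 0.586, b = sin(fδ)/sin δ ≈ 0.586.
p = a·p₁ + b·p₂ ≈ (0.453, 0.689, -0.566); φ = arcsin(p_z) ≈ -34.45°, λ = atan2(p_y, p_x) ≈ 56.72°.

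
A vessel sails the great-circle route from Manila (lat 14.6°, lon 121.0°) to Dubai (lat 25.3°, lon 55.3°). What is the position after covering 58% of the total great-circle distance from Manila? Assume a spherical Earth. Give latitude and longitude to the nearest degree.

≈ lat 24°, lon 84°

The haversine formula gives a central angle δ ≈ 1.084 rad (62.1°) between the endpoints.
Interpolate at f = 0.58 with slerp weights a = sin((1−f)δ)/sin δ ≈ 0.498, b = sin(fδ)/sin δ ≈ 0.665.
p = a·p₁ + b·p₂ ≈ (0.095, 0.907, 0.410); φ = arcsin(p_z) ≈ 24.19°, λ = atan2(p_y, p_x) ≈ 84.05°.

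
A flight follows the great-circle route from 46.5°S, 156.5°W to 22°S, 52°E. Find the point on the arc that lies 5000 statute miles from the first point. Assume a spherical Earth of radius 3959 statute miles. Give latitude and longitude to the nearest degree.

Write both endpoints as unit vectors p₁, p₂ with components (cos φ cos λ, cos φ sin λ, sin φ).
The central angle between the endpoints is δ = arccos(p₁·p₂) ≈ 1.864 rad (106.8°). The total great-circle distance is δ·R ≈ 1.864 × 3959 ≈ 7380 mi, so the target fraction is f = 5000/7380 ≈ 0.677.
Interpolate at f ≈ 0.677 with slerp weights a = sin((1−f)δ)/sin δ ≈ 0.591, b = sin(fδ)/sin δ ≈ 0.996.
p = a·p₁ + b·p₂ ≈ (0.195, 0.565, -0.802); φ = arcsin(p_z) ≈ -53.28°, λ = atan2(p_y, p_x) ≈ 70.94°.

≈ 53°S, 71°E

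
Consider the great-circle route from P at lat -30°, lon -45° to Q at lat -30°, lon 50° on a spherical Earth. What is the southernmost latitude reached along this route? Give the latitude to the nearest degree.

≈ -41°

The great circle lies in the plane with unit normal n̂ = (p₁ × p₂)/|p₁ × p₂|.
Here n̂_z ≈ +0.760; the vertex latitude is φ_max = arccos|n̂_z| ≈ 40.5°.
Check via Clairaut: cos φ_max = |cos φ₁| · sin C = cos(30.0°)·sin(118.6°) ≈ 0.760, again giving ≈ 40.5°.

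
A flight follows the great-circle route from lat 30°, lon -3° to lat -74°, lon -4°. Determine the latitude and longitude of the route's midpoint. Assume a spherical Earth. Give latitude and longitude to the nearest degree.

From cos δ = sin φ₁ sin φ₂ + cos φ₁ cos φ₂ cos Δλ, the central angle is δ ≈ 1.815 rad (104.0°).
Interpolate at f = 1/2 with slerp weights a = sin((1−f)δ)/sin δ ≈ 0.812, b = sin(fδ)/sin δ ≈ 0.812.
p = a·p₁ + b·p₂ ≈ (0.926, -0.052, -0.375); φ = arcsin(p_z) ≈ -22.00°, λ = atan2(p_y, p_x) ≈ -3.24°.

≈ lat -22°, lon -3°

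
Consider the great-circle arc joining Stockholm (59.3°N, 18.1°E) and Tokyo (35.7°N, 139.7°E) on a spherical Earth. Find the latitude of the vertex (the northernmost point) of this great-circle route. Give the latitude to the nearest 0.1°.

≈ 68.4°N

The great circle lies in the plane with unit normal n̂ = (p₁ × p₂)/|p₁ × p₂|.
Here n̂_z ≈ +0.368; the vertex latitude is φ_max = arccos|n̂_z| ≈ 68.4°.
Check via Clairaut: cos φ_max = |cos φ₁| · sin C = cos(59.3°)·sin(46.2°) ≈ 0.368, again giving ≈ 68.4°.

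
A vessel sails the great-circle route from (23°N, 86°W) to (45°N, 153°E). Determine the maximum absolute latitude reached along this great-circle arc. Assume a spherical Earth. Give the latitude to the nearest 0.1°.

≈ 56.0°N

The great circle lies in the plane with unit normal n̂ = (p₁ × p₂)/|p₁ × p₂|.
Here n̂_z ≈ -0.559; the vertex latitude is φ_max = arccos|n̂_z| ≈ 56.0°.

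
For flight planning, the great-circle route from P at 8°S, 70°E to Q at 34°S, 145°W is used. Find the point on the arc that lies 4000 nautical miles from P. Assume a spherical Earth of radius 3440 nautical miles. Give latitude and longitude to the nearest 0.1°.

≈ 52.0°S, 131.9°E

The haversine formula gives a central angle δ ≈ 2.208 rad (126.5°) between the endpoints. The total great-circle distance is δ·R ≈ 2.208 × 3440 ≈ 7594 nmi, so the target fraction is f = 4000/7594 ≈ 0.527.
Interpolate at f ≈ 0.527 with slerp weights a = sin((1−f)δ)/sin δ ≈ 1.076, b = sin(fδ)/sin δ ≈ 1.142.
p = a·p₁ + b·p₂ ≈ (-0.411, 0.458, -0.788); φ = arcsin(p_z) ≈ -52.01°, λ = atan2(p_y, p_x) ≈ 131.90°.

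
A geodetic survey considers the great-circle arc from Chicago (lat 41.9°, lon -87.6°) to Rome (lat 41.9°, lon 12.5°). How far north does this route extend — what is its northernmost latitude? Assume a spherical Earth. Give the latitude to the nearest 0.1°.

≈ 54.4°

The great circle lies in the plane with unit normal n̂ = (p₁ × p₂)/|p₁ × p₂|.
Here n̂_z ≈ +0.582; the vertex latitude is φ_max = arccos|n̂_z| ≈ 54.4°.
Check via Clairaut: cos φ_max = |cos φ₁| · sin C = cos(41.9°)·sin(51.4°) ≈ 0.582, again giving ≈ 54.4°.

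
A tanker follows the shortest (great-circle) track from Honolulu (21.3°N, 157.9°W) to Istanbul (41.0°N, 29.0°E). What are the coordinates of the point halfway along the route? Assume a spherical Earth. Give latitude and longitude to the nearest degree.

≈ 79°N, 176°E

Write both endpoints as unit vectors p₁, p₂ with components (cos φ cos λ, cos φ sin λ, sin φ).
The central angle between the endpoints is δ = arccos(p₁·p₂) ≈ 2.049 rad (117.4°).
Interpolate at f = 1/2 with slerp weights a = sin((1−f)δ)/sin δ ≈ 0.962, b = sin(fδ)/sin δ ≈ 0.962.
p = a·p₁ + b·p₂ ≈ (-0.195, 0.015, 0.981); φ = arcsin(p_z) ≈ 78.70°, λ = atan2(p_y, p_x) ≈ 175.67°.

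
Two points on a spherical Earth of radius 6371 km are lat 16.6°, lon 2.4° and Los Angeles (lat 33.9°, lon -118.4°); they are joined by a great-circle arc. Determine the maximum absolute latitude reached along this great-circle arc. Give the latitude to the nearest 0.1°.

≈ 45.1°

The great circle lies in the plane with unit normal n̂ = (p₁ × p₂)/|p₁ × p₂|.
Here n̂_z ≈ -0.705; the vertex latitude is φ_max = arccos|n̂_z| ≈ 45.1°.
Check via Clairaut: cos φ_max = |cos φ₁| · sin C = cos(16.6°)·sin(47.4°) ≈ 0.705, again giving ≈ 45.1°.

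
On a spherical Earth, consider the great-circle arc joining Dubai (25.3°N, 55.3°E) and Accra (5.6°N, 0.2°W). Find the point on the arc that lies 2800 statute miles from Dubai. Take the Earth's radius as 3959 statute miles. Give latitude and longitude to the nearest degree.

≈ (13°N, 14°E)

Write both endpoints as unit vectors p₁, p₂ with components (cos φ cos λ, cos φ sin λ, sin φ).
The central angle between the endpoints is δ = arccos(p₁·p₂) ≈ 0.987 rad (56.5°). The total great-circle distance is δ·R ≈ 0.987 × 3959 ≈ 3907 mi, so the target fraction is f = 2800/3907 ≈ 0.717.
Interpolate at f ≈ 0.717 with slerp weights a = sin((1−f)δ)/sin δ ≈ 0.331, b = sin(fδ)/sin δ ≈ 0.779.
p = a·p₁ + b·p₂ ≈ (0.945, 0.243, 0.217); φ = arcsin(p_z) ≈ 12.55°, λ = atan2(p_y, p_x) ≈ 14.42°.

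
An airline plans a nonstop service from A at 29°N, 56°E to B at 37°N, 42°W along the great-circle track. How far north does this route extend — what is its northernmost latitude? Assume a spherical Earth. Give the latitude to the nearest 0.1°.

≈ 45.2°N

The great circle lies in the plane with unit normal n̂ = (p₁ × p₂)/|p₁ × p₂|.
Here n̂_z ≈ -0.705; the vertex latitude is φ_max = arccos|n̂_z| ≈ 45.2°.
Check via Clairaut: cos φ_max = |cos φ₁| · sin C = cos(29.0°)·sin(53.7°) ≈ 0.705, again giving ≈ 45.2°.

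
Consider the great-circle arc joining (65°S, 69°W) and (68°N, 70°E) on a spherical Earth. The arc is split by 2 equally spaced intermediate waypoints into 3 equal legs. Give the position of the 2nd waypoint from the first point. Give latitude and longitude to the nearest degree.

≈ (29°N, 3°E)

Write both endpoints as unit vectors p₁, p₂ with components (cos φ cos λ, cos φ sin λ, sin φ).
The central angle between the endpoints is δ = arccos(p₁·p₂) ≈ 2.857 rad (163.7°).
Interpolate at f = 2/3 with slerp weights a = sin((1−f)δ)/sin δ ≈ 2.903, b = sin(fδ)/sin δ ≈ 3.366.
p = a·p₁ + b·p₂ ≈ (0.871, 0.040, 0.490); φ = arcsin(p_z) ≈ 29.34°, λ = atan2(p_y, p_x) ≈ 2.60°.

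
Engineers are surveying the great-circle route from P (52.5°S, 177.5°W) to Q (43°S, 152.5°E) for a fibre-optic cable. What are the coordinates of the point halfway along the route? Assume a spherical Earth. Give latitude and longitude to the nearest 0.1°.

Write both endpoints as unit vectors p₁, p₂ with components (cos φ cos λ, cos φ sin λ, sin φ).
The central angle between the endpoints is δ = arccos(p₁·p₂) ≈ 0.385 rad (22.1°).
Interpolate at f = 1/2 with slerp weights a = sin((1−f)δ)/sin δ ≈ 0.509, b = sin(fδ)/sin δ ≈ 0.509.
p = a·p₁ + b·p₂ ≈ (-0.640, 0.159, -0.752); φ = arcsin(p_z) ≈ -48.73°, λ = atan2(p_y, p_x) ≈ 166.10°.

≈ (48.7°S, 166.1°E)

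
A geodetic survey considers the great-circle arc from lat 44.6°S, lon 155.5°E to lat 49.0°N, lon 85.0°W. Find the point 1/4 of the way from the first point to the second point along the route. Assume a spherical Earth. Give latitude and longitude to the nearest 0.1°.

Write both endpoints as unit vectors p₁, p₂ with components (cos φ cos λ, cos φ sin λ, sin φ).
The central angle between the endpoints is δ = arccos(p₁·p₂) ≈ 2.434 rad (139.5°).
Interpolate at f = 1/4 with slerp weights a = sin((1−f)δ)/sin δ ≈ 1.489, b = sin(fδ)/sin δ ≈ 0.879.
p = a·p₁ + b·p₂ ≈ (-0.914, -0.135, -0.382); φ = arcsin(p_z) ≈ -22.44°, λ = atan2(p_y, p_x) ≈ -171.59°.

≈ lat 22.4°S, lon 171.6°W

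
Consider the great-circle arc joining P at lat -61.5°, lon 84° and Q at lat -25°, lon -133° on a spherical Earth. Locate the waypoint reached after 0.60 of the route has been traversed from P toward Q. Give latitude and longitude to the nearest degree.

≈ lat -58°, lon -151°

Convert each endpoint to a unit vector on the sphere (x = cos φ cos λ, y = cos φ sin λ, z = sin φ).
The central angle between the endpoints is δ = arccos(p₁·p₂) ≈ 1.545 rad (88.5°).
Interpolate at f = 0.60 with slerp weights a = sin((1−f)δ)/sin δ ≈ 0.580, b = sin(fδ)/sin δ ≈ 0.800.
p = a·p₁ + b·p₂ ≈ (-0.466, -0.255, -0.847); φ = arcsin(p_z) ≈ -57.93°, λ = atan2(p_y, p_x) ≈ -151.27°.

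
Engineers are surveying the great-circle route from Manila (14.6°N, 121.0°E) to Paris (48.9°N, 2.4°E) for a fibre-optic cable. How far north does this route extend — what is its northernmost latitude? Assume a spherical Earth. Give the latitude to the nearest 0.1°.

≈ 55.8°N

The great circle lies in the plane with unit normal n̂ = (p₁ × p₂)/|p₁ × p₂|.
Here n̂_z ≈ -0.562; the vertex latitude is φ_max = arccos|n̂_z| ≈ 55.8°.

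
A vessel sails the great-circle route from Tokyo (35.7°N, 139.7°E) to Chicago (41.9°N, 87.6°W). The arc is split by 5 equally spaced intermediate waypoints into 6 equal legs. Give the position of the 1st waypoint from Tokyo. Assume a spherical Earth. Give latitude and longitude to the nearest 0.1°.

≈ (47.8°N, 152.0°E)

Convert each endpoint to a unit vector on the sphere (x = cos φ cos λ, y = cos φ sin λ, z = sin φ).
The central angle between the endpoints is δ = arccos(p₁·p₂) ≈ 1.591 rad (91.2°).
Interpolate at f = 1/6 with slerp weights a = sin((1−f)δ)/sin δ ≈ 0.970, b = sin(fδ)/sin δ ≈ 0.262.
p = a·p₁ + b·p₂ ≈ (-0.593, 0.315, 0.741); φ = arcsin(p_z) ≈ 47.84°, λ = atan2(p_y, p_x) ≈ 152.03°.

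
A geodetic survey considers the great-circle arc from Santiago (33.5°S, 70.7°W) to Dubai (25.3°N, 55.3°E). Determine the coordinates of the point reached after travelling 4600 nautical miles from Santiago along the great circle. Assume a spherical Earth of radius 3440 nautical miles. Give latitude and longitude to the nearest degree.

Convert each endpoint to a unit vector on the sphere (x = cos φ cos λ, y = cos φ sin λ, z = sin φ).
The central angle between the endpoints is δ = arccos(p₁·p₂) ≈ 2.317 rad (132.8°). The total great-circle distance is δ·R ≈ 2.317 × 3440 ≈ 7971 nmi, so the target fraction is f = 4600/7971 ≈ 0.577.
Interpolate at f ≈ 0.577 with slerp weights a = sin((1−f)δ)/sin δ ≈ 1.131, b = sin(fδ)/sin δ ≈ 1.325.
p = a·p₁ + b·p₂ ≈ (0.994, 0.095, -0.058); φ = arcsin(p_z) ≈ -3.33°, λ = atan2(p_y, p_x) ≈ 5.44°.

≈ 3°S, 5°E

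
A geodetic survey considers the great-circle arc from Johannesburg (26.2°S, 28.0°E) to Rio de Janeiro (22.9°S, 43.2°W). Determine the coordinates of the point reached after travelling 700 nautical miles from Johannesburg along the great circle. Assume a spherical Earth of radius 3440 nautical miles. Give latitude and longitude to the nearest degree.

Convert each endpoint to a unit vector on the sphere (x = cos φ cos λ, y = cos φ sin λ, z = sin φ).
The central angle between the endpoints is δ = arccos(p₁·p₂) ≈ 1.117 rad (64.0°). The total great-circle distance is δ·R ≈ 1.117 × 3440 ≈ 3843 nmi, so the target fraction is f = 700/3843 ≈ 0.182.
Interpolate at f ≈ 0.182 with slerp weights a = sin((1−f)δ)/sin δ ≈ 0.881, b = sin(fδ)/sin δ ≈ 0.225.
p = a·p₁ + b·p₂ ≈ (0.849, 0.229, -0.476); φ = arcsin(p_z) ≈ -28.45°, λ = atan2(p_y, p_x) ≈ 15.12°.

≈ 28°S, 15°E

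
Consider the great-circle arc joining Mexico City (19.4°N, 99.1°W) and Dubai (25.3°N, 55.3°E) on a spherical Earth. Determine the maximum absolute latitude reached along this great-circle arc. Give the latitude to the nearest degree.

≈ 62°N

The great circle lies in the plane with unit normal n̂ = (p₁ × p₂)/|p₁ × p₂|.
Here n̂_z ≈ +0.473; the vertex latitude is φ_max = arccos|n̂_z| ≈ 61.8°.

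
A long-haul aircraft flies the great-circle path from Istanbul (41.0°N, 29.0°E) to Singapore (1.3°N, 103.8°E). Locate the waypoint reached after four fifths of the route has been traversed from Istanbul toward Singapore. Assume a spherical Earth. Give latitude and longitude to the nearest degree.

≈ 12°N, 92°E

Write both endpoints as unit vectors p₁, p₂ with components (cos φ cos λ, cos φ sin λ, sin φ).
The central angle between the endpoints is δ = arccos(p₁·p₂) ≈ 1.356 rad (77.7°).
Interpolate at f = 4/5 with slerp weights a = sin((1−f)δ)/sin δ ≈ 0.274, b = sin(fδ)/sin δ ≈ 0.905.
p = a·p₁ + b·p₂ ≈ (-0.035, 0.979, 0.200); φ = arcsin(p_z) ≈ 11.56°, λ = atan2(p_y, p_x) ≈ 92.04°.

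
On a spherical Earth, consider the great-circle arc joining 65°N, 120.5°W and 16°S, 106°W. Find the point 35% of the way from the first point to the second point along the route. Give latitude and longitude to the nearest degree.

≈ 37°N, 112°W

The haversine formula gives a central angle δ ≈ 1.427 rad (81.7°) between the endpoints.
Interpolate at f = 0.35 with slerp weights a = sin((1−f)δ)/sin δ ≈ 0.808, b = sin(fδ)/sin δ ≈ 0.484.
p = a·p₁ + b·p₂ ≈ (-0.302, -0.742, 0.599); φ = arcsin(p_z) ≈ 36.82°, λ = atan2(p_y, p_x) ≈ -112.13°.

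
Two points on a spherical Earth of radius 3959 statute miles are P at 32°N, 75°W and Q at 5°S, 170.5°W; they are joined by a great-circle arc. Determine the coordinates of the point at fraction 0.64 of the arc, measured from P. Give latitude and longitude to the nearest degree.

Write both endpoints as unit vectors p₁, p₂ with components (cos φ cos λ, cos φ sin λ, sin φ).
The central angle between the endpoints is δ = arccos(p₁·p₂) ≈ 1.698 rad (97.3°).
Interpolate at f = 0.64 with slerp weights a = sin((1−f)δ)/sin δ ≈ 0.579, b = sin(fδ)/sin δ ≈ 0.892.
p = a·p₁ + b·p₂ ≈ (-0.750, -0.621, 0.229); φ = arcsin(p_z) ≈ 13.23°, λ = atan2(p_y, p_x) ≈ -140.38°.

≈ 13°N, 140°W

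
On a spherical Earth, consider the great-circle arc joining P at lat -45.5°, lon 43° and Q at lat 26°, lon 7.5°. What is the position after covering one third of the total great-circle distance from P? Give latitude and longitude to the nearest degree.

≈ lat -22°, lon 28°

Convert each endpoint to a unit vector on the sphere (x = cos φ cos λ, y = cos φ sin λ, z = sin φ).
The central angle between the endpoints is δ = arccos(p₁·p₂) ≈ 1.369 rad (78.5°).
Interpolate at f = 1/3 with slerp weights a = sin((1−f)δ)/sin δ ≈ 0.808, b = sin(fδ)/sin δ ≈ 0.450.
p = a·p₁ + b·p₂ ≈ (0.815, 0.439, -0.379); φ = arcsin(p_z) ≈ -22.26°, λ = atan2(p_y, p_x) ≈ 28.30°.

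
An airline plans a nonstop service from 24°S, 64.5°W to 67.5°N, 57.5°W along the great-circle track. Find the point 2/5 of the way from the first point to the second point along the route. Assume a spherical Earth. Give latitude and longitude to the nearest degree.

≈ 13°N, 63°W

Write both endpoints as unit vectors p₁, p₂ with components (cos φ cos λ, cos φ sin λ, sin φ).
The central angle between the endpoints is δ = arccos(p₁·p₂) ≈ 1.600 rad (91.6°).
Interpolate at f = 2/5 with slerp weights a = sin((1−f)δ)/sin δ ≈ 0.819, b = sin(fδ)/sin δ ≈ 0.597.
p = a·p₁ + b·p₂ ≈ (0.445, -0.868, 0.219); φ = arcsin(p_z) ≈ 12.62°, λ = atan2(p_y, p_x) ≈ -62.86°.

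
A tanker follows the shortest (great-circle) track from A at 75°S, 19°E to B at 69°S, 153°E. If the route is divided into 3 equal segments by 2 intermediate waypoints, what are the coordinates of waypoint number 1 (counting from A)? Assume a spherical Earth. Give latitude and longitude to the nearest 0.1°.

≈ 82.6°S, 63.9°E

From cos δ = sin φ₁ sin φ₂ + cos φ₁ cos φ₂ cos Δλ, the central angle is δ ≈ 0.578 rad (33.1°).
Interpolate at f = 1/3 with slerp weights a = sin((1−f)δ)/sin δ ≈ 0.688, b = sin(fδ)/sin δ ≈ 0.350.
p = a·p₁ + b·p₂ ≈ (0.056, 0.115, -0.992); φ = arcsin(p_z) ≈ -82.64°, λ = atan2(p_y, p_x) ≈ 63.85°.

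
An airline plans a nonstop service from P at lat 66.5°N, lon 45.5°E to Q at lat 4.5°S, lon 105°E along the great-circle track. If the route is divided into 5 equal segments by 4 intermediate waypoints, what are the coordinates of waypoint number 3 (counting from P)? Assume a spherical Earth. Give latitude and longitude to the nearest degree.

≈ lat 26°N, lon 93°E

From cos δ = sin φ₁ sin φ₂ + cos φ₁ cos φ₂ cos Δλ, the central angle is δ ≈ 1.441 rad (82.5°).
Interpolate at f = 3/5 with slerp weights a = sin((1−f)δ)/sin δ ≈ 0.550, b = sin(fδ)/sin δ ≈ 0.767.
p = a·p₁ + b·p₂ ≈ (-0.044, 0.895, 0.444); φ = arcsin(p_z) ≈ 26.34°, λ = atan2(p_y, p_x) ≈ 92.84°.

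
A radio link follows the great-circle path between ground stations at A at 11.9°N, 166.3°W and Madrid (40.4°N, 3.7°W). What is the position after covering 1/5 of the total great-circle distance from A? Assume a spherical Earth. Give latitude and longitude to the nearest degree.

The haversine formula gives a central angle δ ≈ 2.186 rad (125.3°) between the endpoints.
Interpolate at f = 1/5 with slerp weights a = sin((1−f)δ)/sin δ ≈ 1.205, b = sin(fδ)/sin δ ≈ 0.519.
p = a·p₁ + b·p₂ ≈ (-0.752, -0.305, 0.585); φ = arcsin(p_z) ≈ 35.78°, λ = atan2(p_y, p_x) ≈ -157.93°.

≈ 36°N, 158°W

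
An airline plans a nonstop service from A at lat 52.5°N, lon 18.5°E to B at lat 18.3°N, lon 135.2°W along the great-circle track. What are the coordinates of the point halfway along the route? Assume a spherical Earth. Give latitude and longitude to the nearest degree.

≈ lat 66°N, lon 101°W

Convert each endpoint to a unit vector on the sphere (x = cos φ cos λ, y = cos φ sin λ, z = sin φ).
The central angle between the endpoints is δ = arccos(p₁·p₂) ≈ 1.843 rad (105.6°).
Interpolate at f = 1/2 with slerp weights a = sin((1−f)δ)/sin δ ≈ 0.827, b = sin(fδ)/sin δ ≈ 0.827.
p = a·p₁ + b·p₂ ≈ (-0.080, -0.394, 0.916); φ = arcsin(p_z) ≈ 66.33°, λ = atan2(p_y, p_x) ≈ -101.45°.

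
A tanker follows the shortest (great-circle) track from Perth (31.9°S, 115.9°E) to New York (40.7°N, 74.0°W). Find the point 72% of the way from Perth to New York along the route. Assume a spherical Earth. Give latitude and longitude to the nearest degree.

≈ (57°N, 145°W)

Convert each endpoint to a unit vector on the sphere (x = cos φ cos λ, y = cos φ sin λ, z = sin φ).
The central angle between the endpoints is δ = arccos(p₁·p₂) ≈ 2.935 rad (168.1°).
Interpolate at f = 0.72 with slerp weights a = sin((1−f)δ)/sin δ ≈ 3.562, b = sin(fδ)/sin δ ≈ 4.167.
p = a·p₁ + b·p₂ ≈ (-0.450, -0.316, 0.835); φ = arcsin(p_z) ≈ 56.61°, λ = atan2(p_y, p_x) ≈ -144.90°.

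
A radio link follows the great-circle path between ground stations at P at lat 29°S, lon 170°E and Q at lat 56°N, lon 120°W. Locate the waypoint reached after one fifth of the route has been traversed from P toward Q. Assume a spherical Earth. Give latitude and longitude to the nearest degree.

Convert each endpoint to a unit vector on the sphere (x = cos φ cos λ, y = cos φ sin λ, z = sin φ).
The central angle between the endpoints is δ = arccos(p₁·p₂) ≈ 1.808 rad (103.6°).
Interpolate at f = 1/5 with slerp weights a = sin((1−f)δ)/sin δ ≈ 1.021, b = sin(fδ)/sin δ ≈ 0.364.
p = a·p₁ + b·p₂ ≈ (-0.981, -0.021, -0.193); φ = arcsin(p_z) ≈ -11.14°, λ = atan2(p_y, p_x) ≈ -178.76°.

≈ lat 11°S, lon 179°W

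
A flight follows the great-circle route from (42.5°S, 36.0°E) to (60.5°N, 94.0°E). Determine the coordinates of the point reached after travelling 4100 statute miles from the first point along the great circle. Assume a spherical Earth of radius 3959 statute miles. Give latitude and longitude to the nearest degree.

≈ (13°N, 60°E)

Convert each endpoint to a unit vector on the sphere (x = cos φ cos λ, y = cos φ sin λ, z = sin φ).
The central angle between the endpoints is δ = arccos(p₁·p₂) ≈ 1.978 rad (113.3°). The total great-circle distance is δ·R ≈ 1.978 × 3959 ≈ 7829 mi, so the target fraction is f = 4100/7829 ≈ 0.524.
Interpolate at f ≈ 0.524 with slerp weights a = sin((1−f)δ)/sin δ ≈ 0.881, b = sin(fδ)/sin δ ≈ 0.937.
p = a·p₁ + b·p₂ ≈ (0.493, 0.842, 0.220); φ = arcsin(p_z) ≈ 12.73°, λ = atan2(p_y, p_x) ≈ 59.64°.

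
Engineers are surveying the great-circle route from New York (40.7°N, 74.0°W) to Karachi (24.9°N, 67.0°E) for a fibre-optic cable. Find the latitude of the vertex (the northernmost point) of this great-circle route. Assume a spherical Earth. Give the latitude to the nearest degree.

≈ 63°N

The great circle lies in the plane with unit normal n̂ = (p₁ × p₂)/|p₁ × p₂|.
Here n̂_z ≈ +0.448; the vertex latitude is φ_max = arccos|n̂_z| ≈ 63.4°.
Check via Clairaut: cos φ_max = |cos φ₁| · sin C = cos(40.7°)·sin(36.2°) ≈ 0.448, again giving ≈ 63.4°.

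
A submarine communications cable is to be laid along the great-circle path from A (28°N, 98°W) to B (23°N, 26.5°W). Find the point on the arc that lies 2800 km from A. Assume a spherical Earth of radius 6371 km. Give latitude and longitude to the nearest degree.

Write both endpoints as unit vectors p₁, p₂ with components (cos φ cos λ, cos φ sin λ, sin φ).
The central angle between the endpoints is δ = arccos(p₁·p₂) ≈ 1.114 rad (63.8°). The total great-circle distance is δ·R ≈ 1.114 × 6371 ≈ 7095 km, so the target fraction is f = 2800/7095 ≈ 0.395.
Interpolate at f ≈ 0.395 with slerp weights a = sin((1−f)δ)/sin δ ≈ 0.696, b = sin(fδ)/sin δ ≈ 0.474.
p = a·p₁ + b·p₂ ≈ (0.305, -0.803, 0.512); φ = arcsin(p_z) ≈ 30.79°, λ = atan2(p_y, p_x) ≈ -69.20°.

≈ (31°N, 69°W)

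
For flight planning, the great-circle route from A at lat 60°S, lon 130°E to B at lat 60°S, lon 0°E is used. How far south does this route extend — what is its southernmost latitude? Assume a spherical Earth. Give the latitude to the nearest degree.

≈ 76°S

The great circle lies in the plane with unit normal n̂ = (p₁ × p₂)/|p₁ × p₂|.
Here n̂_z ≈ -0.237; the vertex latitude is φ_max = arccos|n̂_z| ≈ 76.3°.
Check via Clairaut: cos φ_max = |cos φ₁| · sin C = cos(60.0°)·sin(151.7°) ≈ 0.237, again giving ≈ 76.3°.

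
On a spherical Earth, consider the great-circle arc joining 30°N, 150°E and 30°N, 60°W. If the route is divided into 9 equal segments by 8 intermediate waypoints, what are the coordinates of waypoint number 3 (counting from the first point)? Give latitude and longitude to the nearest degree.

≈ 60°N, 175°W

Convert each endpoint to a unit vector on the sphere (x = cos φ cos λ, y = cos φ sin λ, z = sin φ).
The central angle between the endpoints is δ = arccos(p₁·p₂) ≈ 1.982 rad (113.5°).
Interpolate at f = 3/9 with slerp weights a = sin((1−f)δ)/sin δ ≈ 1.057, b = sin(fδ)/sin δ ≈ 0.669.
p = a·p₁ + b·p₂ ≈ (-0.503, -0.044, 0.863); φ = arcsin(p_z) ≈ 59.68°, λ = atan2(p_y, p_x) ≈ -174.97°.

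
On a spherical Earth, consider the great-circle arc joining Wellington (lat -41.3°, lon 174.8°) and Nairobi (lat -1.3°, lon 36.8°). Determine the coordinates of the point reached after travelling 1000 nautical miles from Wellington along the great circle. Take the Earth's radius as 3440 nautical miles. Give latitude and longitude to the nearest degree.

≈ lat -50°, lon 154°

Convert each endpoint to a unit vector on the sphere (x = cos φ cos λ, y = cos φ sin λ, z = sin φ).
The central angle between the endpoints is δ = arccos(p₁·p₂) ≈ 2.145 rad (122.9°). The total great-circle distance is δ·R ≈ 2.145 × 3440 ≈ 7379 nmi, so the target fraction is f = 1000/7379 ≈ 0.136.
Interpolate at f ≈ 0.136 with slerp weights a = sin((1−f)δ)/sin δ ≈ 1.143, b = sin(fδ)/sin δ ≈ 0.341.
p = a·p₁ + b·p₂ ≈ (-0.582, 0.282, -0.762); φ = arcsin(p_z) ≈ -49.68°, λ = atan2(p_y, p_x) ≈ 154.13°.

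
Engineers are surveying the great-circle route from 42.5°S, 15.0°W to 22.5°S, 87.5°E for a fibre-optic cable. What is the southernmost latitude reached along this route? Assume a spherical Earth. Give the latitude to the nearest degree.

The great circle lies in the plane with unit normal n̂ = (p₁ × p₂)/|p₁ × p₂|.
Here n̂_z ≈ +0.669; the vertex latitude is φ_max = arccos|n̂_z| ≈ 48.0°.

≈ 48°S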